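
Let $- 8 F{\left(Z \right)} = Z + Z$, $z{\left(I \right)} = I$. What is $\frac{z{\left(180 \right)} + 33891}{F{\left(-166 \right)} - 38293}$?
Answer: $- \frac{22714}{25501} \approx -0.89071$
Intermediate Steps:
$F{\left(Z \right)} = - \frac{Z}{4}$ ($F{\left(Z \right)} = - \frac{Z + Z}{8} = - \frac{2 Z}{8} = - \frac{Z}{4}$)
$\frac{z{\left(180 \right)} + 33891}{F{\left(-166 \right)} - 38293} = \frac{180 + 33891}{\left(- \frac{1}{4}\right) \left(-166\right) - 38293} = \frac{34071}{\frac{83}{2} - 38293} = \frac{34071}{- \frac{76503}{2}} = 34071 \left(- \frac{2}{76503}\right) = - \frac{22714}{25501}$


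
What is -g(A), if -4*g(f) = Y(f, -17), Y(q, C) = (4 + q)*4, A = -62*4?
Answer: -244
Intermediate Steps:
A = -248
Y(q, C) = 16 + 4*q
g(f) = -4 - f (g(f) = -(16 + 4*f)/4 = -4 - f)
-g(A) = -(-4 - 1*(-248)) = -(-4 + 248) = -1*244 = -244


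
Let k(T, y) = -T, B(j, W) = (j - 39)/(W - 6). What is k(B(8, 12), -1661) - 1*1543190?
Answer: -9259109/6 ≈ -1.5432e+6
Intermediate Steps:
B(j, W) = (-39 + j)/(-6 + W)
k(B(8, 12), -1661) - 1*1543190 = -(-39 + 8)/(-6 + 12) - 1*1543190 = -(-31)/6 - 1543190 = -1*(-31/6) - 1543190 = 31/6 - 1543190 = -9259109/6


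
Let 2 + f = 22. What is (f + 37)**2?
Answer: 3249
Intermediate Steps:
f = 20 (f = -2 + 22 = 20)
(f + 37)**2 = (20 + 37)**2 = 57**2 = 3249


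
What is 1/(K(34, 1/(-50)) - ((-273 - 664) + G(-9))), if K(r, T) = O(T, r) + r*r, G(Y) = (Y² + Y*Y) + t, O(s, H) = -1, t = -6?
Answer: 1/1936 ≈ 0.00051653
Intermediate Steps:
G(Y) = -6 + 2*Y² (G(Y) = (Y² + Y*Y) - 6 = (Y² + Y²) - 6 = 2*Y² - 6 = -6 + 2*Y²)
K(r, T) = -1 + r² (K(r, T) = -1 + r*r = -1 + r²)
1/(K(34, 1/(-50)) - ((-273 - 664) + G(-9))) = 1/((-1 + 34²) - ((-273 - 664) + (-6 + 2*(-9)²))) = 1/((-1 + 1156) - (-937 + (-6 + 2*81))) = 1/(1155 - (-937 + (-6 + 162))) = 1/(1155 - (-937 + 156)) = 1/(1155 - 1*(-781)) = 1/(1155 + 781) = 1/1936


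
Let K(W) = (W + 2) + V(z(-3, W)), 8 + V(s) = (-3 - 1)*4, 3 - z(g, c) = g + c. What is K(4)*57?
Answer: -1026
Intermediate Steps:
z(g, c) = 3 - c - g (z(g, c) = 3 - (g + c) = 3 - (c + g) = 3 + (-c - g) = 3 - c - g)
V(s) = -24 (V(s) = -8 + (-3 - 1)*4 = -8 - 4*4 = -8 - 16 = -24)
K(W) = -22 + W (K(W) = (W + 2) - 24 = (2 + W) - 24 = -22 + W)
K(4)*57 = (-22 + 4)*57 = -18*57 = -1026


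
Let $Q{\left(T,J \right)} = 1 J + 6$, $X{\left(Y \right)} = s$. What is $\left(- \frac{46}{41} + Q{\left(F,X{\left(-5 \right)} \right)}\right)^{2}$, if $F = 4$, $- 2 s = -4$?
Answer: $\frac{79524}{1681} \approx 47.308$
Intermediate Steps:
$s = 2$ ($s = \left(- \frac{1}{2}\right) \left(-4\right) = 2$)
$X{\left(Y \right)} = 2$
$Q{\left(T,J \right)} = 6 + J$ ($Q{\left(T,J \right)} = J + 6 = 6 + J$)
$\left(- \frac{46}{41} + Q{\left(F,X{\left(-5 \right)} \right)}\right)^{2} = \left(- \frac{46}{41} + \left(6 + 2\right)\right)^{2} = \left(\left(-46\right) \frac{1}{41} + 8\right)^{2} = \left(- \frac{46}{41} + 8\right)^{2} = \left(\frac{282}{41}\right)^{2} = \frac{79524}{1681}$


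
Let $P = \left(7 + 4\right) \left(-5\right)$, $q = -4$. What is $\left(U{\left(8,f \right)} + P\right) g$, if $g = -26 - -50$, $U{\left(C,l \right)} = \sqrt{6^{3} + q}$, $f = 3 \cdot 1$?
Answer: $-1320 + 48 \sqrt{53} \approx -970.55$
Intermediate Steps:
$f = 3$
$P = -55$ ($P = 11 \left(-5\right) = -55$)
$U{\left(C,l \right)} = 2 \sqrt{53}$ ($U{\left(C,l \right)} = \sqrt{6^{3} - 4} = \sqrt{216 - 4} = \sqrt{212} = 2 \sqrt{53}$)
$g = 24$ ($g = -26 + 50 = 24$)
$\left(U{\left(8,f \right)} + P\right) g = \left(2 \sqrt{53} - 55\right) 24 = \left(-55 + 2 \sqrt{53}\right) 24 = -1320 + 48 \sqrt{53}$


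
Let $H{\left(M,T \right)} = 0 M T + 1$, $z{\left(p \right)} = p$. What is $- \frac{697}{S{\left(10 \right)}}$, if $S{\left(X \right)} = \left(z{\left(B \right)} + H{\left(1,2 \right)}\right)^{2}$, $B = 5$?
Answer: $- \frac{697}{36} \approx -19.361$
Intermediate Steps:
$H{\left(M,T \right)} = 1$ ($H{\left(M,T \right)} = 0 T + 1 = 0 + 1 = 1$)
$S{\left(X \right)} = 36$ ($S{\left(X \right)} = \left(5 + 1\right)^{2} = 6^{2} = 36$)
$- \frac{697}{S{\left(10 \right)}} = - \frac{697}{36}$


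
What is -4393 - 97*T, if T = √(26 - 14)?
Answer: -4393 - 194*√3 ≈ -4729.0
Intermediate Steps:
T = 2*√3 (T = √12 = 2*√3 ≈ 3.4641)
-4393 - 97*T = -4393 - 194*√3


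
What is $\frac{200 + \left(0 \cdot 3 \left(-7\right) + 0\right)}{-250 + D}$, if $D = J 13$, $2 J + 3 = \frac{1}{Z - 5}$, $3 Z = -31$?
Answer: $- \frac{18400}{24833} \approx -0.74095$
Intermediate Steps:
$Z = - \frac{31}{3}$ ($Z = \frac{1}{3} \left(-31\right) = - \frac{31}{3} \approx -10.333$)
$J = - \frac{141}{92}$ ($J = - \frac{3}{2} + \frac{1}{2 \left(- \frac{31}{3} - 5\right)} = - \frac{3}{2} + \frac{1}{2 \left(- \frac{46}{3}\right)} = - \frac{3}{2} + \frac{1}{2} \left(- \frac{3}{46}\right) = - \frac{3}{2} - \frac{3}{92} = - \frac{141}{92} \approx -1.5326$)
$D = - \frac{1833}{92}$ ($D = \left(- \frac{141}{92}\right) 13 = - \frac{1833}{92} \approx -19.924$)
$\frac{200 + \left(0 \cdot 3 \left(-7\right) + 0\right)}{-250 + D} = \frac{200 + \left(0 \cdot 3 \left(-7\right) + 0\right)}{-250 - \frac{1833}{92}} = \frac{200 + \left(0 \left(-7\right) + 0\right)}{- \frac{24833}{92}} = \left(200 + \left(0 + 0\right)\right) \left(- \frac{92}{24833}\right) = \left(200 + 0\right) \left(- \frac{92}{24833}\right) = 200 \left(- \frac{92}{24833}\right) = - \frac{18400}{24833}$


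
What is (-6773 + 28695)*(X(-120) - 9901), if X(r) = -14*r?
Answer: -180220762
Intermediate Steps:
(-6773 + 28695)*(X(-120) - 9901) = (-6773 + 28695)*(-14*(-120) - 9901) = 21922*(1680 - 9901) = 21922*(-8221) = -180220762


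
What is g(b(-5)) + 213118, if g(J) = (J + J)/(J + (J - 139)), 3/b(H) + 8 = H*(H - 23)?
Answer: 651501725/3057 ≈ 2.1312e+5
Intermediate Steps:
b(H) = 3/(-8 + H*(-23 + H)) (b(H) = 3/(-8 + H*(H - 23)) = 3/(-8 + H*(-23 + H)))
g(J) = 2*J/(-139 + 2*J) (g(J) = (2*J)/(J + (-139 + J)) = (2*J)/(-139 + 2*J) = 2*J/(-139 + 2*J))
g(b(-5)) + 213118 = 2*(3/(-8 + (-5)**2 - 23*(-5)))/(-139 + 2*(3/(-8 + (-5)**2 - 23*(-5)))) + 213118 = 2*(3/(-8 + 25 + 115))/(-139 + 2*(3/(-8 + 25 + 115))) + 213118 = 2*(3/132)/(-139 + 2*(3/132)) + 213118 = 2*(3*(1/132))/(-139 + 2*(3*(1/132))) + 213118 = 2*(1/44)/(-139 + 2*(1/44)) + 213118 = 2*(1/44)/(-139 + 1/22) + 213118 = 2*(1/44)/(-3057/22) + 213118 = 2*(1/44)*(-22/3057) + 213118 = -1/3057 + 213118 = 651501725/3057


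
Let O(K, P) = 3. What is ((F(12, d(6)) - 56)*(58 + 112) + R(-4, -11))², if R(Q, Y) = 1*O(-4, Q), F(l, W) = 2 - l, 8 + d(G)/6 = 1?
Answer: 125821089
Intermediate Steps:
d(G) = -42 (d(G) = -48 + 6*1 = -48 + 6 = -42)
R(Q, Y) = 3 (R(Q, Y) = 1*3 = 3)
((F(12, d(6)) - 56)*(58 + 112) + R(-4, -11))² = (((2 - 1*12) - 56)*(58 + 112) + 3)² = (((2 - 12) - 56)*170 + 3)² = ((-10 - 56)*170 + 3)² = (-66*170 + 3)² = (-11220 + 3)² = (-11217)² = 125821089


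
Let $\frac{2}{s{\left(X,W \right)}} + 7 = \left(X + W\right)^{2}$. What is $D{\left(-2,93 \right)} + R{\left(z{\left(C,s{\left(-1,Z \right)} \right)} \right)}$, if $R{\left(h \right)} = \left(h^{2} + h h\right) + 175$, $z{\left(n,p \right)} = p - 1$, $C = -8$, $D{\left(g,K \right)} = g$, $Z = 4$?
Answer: $173$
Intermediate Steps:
$s{\left(X,W \right)} = \frac{2}{-7 + \left(W + X\right)^{2}}$ ($s{\left(X,W \right)} = \frac{2}{-7 + \left(X + W\right)^{2}} = \frac{2}{-7 + \left(W + X\right)^{2}}$)
$z{\left(n,p \right)} = -1 + p$
$R{\left(h \right)} = 175 + 2 h^{2}$ ($R{\left(h \right)} = \left(h^{2} + h^{2}\right) + 175 = 2 h^{2} + 175 = 175 + 2 h^{2}$)
$D{\left(-2,93 \right)} + R{\left(z{\left(C,s{\left(-1,Z \right)} \right)} \right)} = -2 + \left(175 + 2 \left(-1 + \frac{2}{-7 + \left(4 - 1\right)^{2}}\right)^{2}\right) = -2 + \left(175 + 2 \left(-1 + \frac{2}{-7 + 3^{2}}\right)^{2}\right) = -2 + \left(175 + 2 \left(-1 + \frac{2}{-7 + 9}\right)^{2}\right) = -2 + \left(175 + 2 \left(-1 + \frac{2}{2}\right)^{2}\right) = -2 + \left(175 + 2 \left(-1 + 2 \cdot \frac{1}{2}\right)^{2}\right) = -2 + \left(175 + 2 \left(-1 + 1\right)^{2}\right) = -2 + \left(175 + 2 \cdot 0^{2}\right) = -2 + \left(175 + 2 \cdot 0\right) = -2 + \left(175 + 0\right) = -2 + 175 = 173$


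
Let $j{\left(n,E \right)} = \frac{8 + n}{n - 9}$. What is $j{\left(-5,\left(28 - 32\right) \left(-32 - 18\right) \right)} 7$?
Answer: $- \frac{3}{2} \approx -1.5$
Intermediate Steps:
$j{\left(n,E \right)} = \frac{8 + n}{-9 + n}$
$j{\left(-5,\left(28 - 32\right) \left(-32 - 18\right) \right)} 7 = \frac{8 - 5}{-9 - 5} \cdot 7 = \frac{1}{-14} \cdot 3 \cdot 7 = \left(- \frac{1}{14}\right) 3 \cdot 7 = \left(- \frac{3}{14}\right) 7 = - \frac{3}{2}$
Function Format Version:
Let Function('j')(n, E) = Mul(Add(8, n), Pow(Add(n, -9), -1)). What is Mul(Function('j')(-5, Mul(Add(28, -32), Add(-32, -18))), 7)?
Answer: Rational(-3, 2) ≈ -1.5000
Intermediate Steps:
Function('j')(n, E) = Mul(Pow(Add(-9, n), -1), Add(8, n)) (Function('j')(n, E) = Mul(Add(8, n), Pow(Add(-9, n), -1)) = Mul(Pow(Add(-9, n), -1), Add(8, n)))
Mul(Function('j')(-5, Mul(Add(28, -32), Add(-32, -18))), 7) = Mul(Mul(Pow(Add(-9, -5), -1), Add(8, -5)), 7) = Mul(Mul(Pow(-14, -1), 3), 7) = Mul(Mul(Rational(-1, 14), 3), 7) = Mul(Rational(-3, 14), 7) = Rational(-3, 2)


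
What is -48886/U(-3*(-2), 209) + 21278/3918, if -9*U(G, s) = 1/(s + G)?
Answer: 185310459829/1959 ≈ 9.4594e+7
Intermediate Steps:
U(G, s) = -1/(9*(G + s)) (U(G, s) = -1/(9*(s + G)) = -1/(9*(G + s)))
-48886/U(-3*(-2), 209) + 21278/3918 = -48886/((-1/(9*(-3*(-2)) + 9*209))) + 21278/3918 = -48886/((-1/(9*6 + 1881))) + 21278*(1/3918) = -48886/((-1/(54 + 1881))) + 10639/1959 = -48886/((-1/1935)) + 10639/1959 = -48886/((-1*1/1935)) + 10639/1959 = -48886/(-1/1935) + 10639/1959 = -48886*(-1935) + 10639/1959 = 94594410 + 10639/1959 = 185310459829/1959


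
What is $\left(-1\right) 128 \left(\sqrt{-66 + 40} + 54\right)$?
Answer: $-6912 - 128 i \sqrt{26} \approx -6912.0 - 652.67 i$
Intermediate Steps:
$\left(-1\right) 128 \left(\sqrt{-66 + 40} + 54\right) = - 128 \left(\sqrt{-26} + 54\right) = - 128 \left(i \sqrt{26} + 54\right) = - 128 \left(54 + i \sqrt{26}\right) = -6912 - 128 i \sqrt{26}$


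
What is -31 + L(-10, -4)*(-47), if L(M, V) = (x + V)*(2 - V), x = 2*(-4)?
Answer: 3353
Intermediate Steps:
x = -8
L(M, V) = (-8 + V)*(2 - V)
-31 + L(-10, -4)*(-47) = -31 + (-16 - 1*(-4)**2 + 10*(-4))*(-47) = -31 + (-16 - 1*16 - 40)*(-47) = -31 + (-16 - 16 - 40)*(-47) = -31 - 72*(-47) = -31 + 3384 = 3353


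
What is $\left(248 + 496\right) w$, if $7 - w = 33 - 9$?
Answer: $-12648$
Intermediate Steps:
$w = -17$ ($w = 7 - \left(33 - 9\right) = 7 - 24 = -17$)
$\left(248 + 496\right) w = \left(248 + 496\right) \left(-17\right) = 744 \left(-17\right) = -12648$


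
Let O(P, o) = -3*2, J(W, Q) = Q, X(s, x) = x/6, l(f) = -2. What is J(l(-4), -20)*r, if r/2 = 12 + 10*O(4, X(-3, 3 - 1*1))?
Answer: 1920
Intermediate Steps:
X(s, x) = x/6 (X(s, x) = x*(⅙) = x/6)
O(P, o) = -6
r = -96 (r = 2*(12 + 10*(-6)) = 2*(12 - 60) = 2*(-48) = -96)
J(l(-4), -20)*r = -20*(-96) = 1920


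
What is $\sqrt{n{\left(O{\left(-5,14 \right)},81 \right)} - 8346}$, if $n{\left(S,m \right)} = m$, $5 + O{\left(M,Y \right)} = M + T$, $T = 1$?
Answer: $i \sqrt{8265} \approx 90.912 i$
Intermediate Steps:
$O{\left(M,Y \right)} = -4 + M$ ($O{\left(M,Y \right)} = -5 + \left(M + 1\right) = -5 + \left(1 + M\right) = -4 + M$)
$\sqrt{n{\left(O{\left(-5,14 \right)},81 \right)} - 8346} = \sqrt{81 - 8346} = \sqrt{-8265} = i \sqrt{8265}$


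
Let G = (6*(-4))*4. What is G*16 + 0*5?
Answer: -1536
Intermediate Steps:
G = -96 (G = -24*4 = -96)
G*16 + 0*5 = -96*16 + 0*5 = -1536 + 0 = -1536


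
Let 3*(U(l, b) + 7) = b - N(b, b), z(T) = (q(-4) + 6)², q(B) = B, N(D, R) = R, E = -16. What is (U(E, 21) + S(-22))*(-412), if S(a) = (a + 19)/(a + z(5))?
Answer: 8446/3 ≈ 2815.3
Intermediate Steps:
z(T) = 4 (z(T) = (-4 + 6)² = 2² = 4)
S(a) = (19 + a)/(4 + a) (S(a) = (a + 19)/(a + 4) = (19 + a)/(4 + a))
U(l, b) = -7 (U(l, b) = -7 + (b - b)/3 = -7 + (⅓)*0 = -7 + 0 = -7)
(U(E, 21) + S(-22))*(-412) = (-7 + (19 - 22)/(4 - 22))*(-412) = (-7 - 3/(-18))*(-412) = (-7 - 1/18*(-3))*(-412) = (-7 + ⅙)*(-412) = -41/6*(-412) = 8446/3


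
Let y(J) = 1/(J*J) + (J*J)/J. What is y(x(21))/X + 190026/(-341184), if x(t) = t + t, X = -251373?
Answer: -3511957568027/6303686753952 ≈ -0.55713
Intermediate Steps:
x(t) = 2*t
y(J) = J + J⁻² (y(J) = J⁻² + J²/J = J⁻² + J = J + J⁻²)
y(x(21))/X + 190026/(-341184) = (2*21 + (2*21)⁻²)/(-251373) + 190026/(-341184) = (42 + 42⁻²)*(-1/251373) + 190026*(-1/341184) = (42 + 1/1764)*(-1/251373) - 31671/56864 = (74089/1764)*(-1/251373) - 31671/56864 = -74089/443421972 - 31671/56864 = -3511957568027/6303686753952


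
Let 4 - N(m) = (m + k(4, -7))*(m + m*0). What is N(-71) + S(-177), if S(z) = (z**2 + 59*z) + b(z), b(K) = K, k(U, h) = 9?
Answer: 16311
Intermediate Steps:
S(z) = z**2 + 60*z (S(z) = (z**2 + 59*z) + z = z**2 + 60*z)
N(m) = 4 - m*(9 + m) (N(m) = 4 - (m + 9)*(m + m*0) = 4 - (9 + m)*(m + 0) = 4 - (9 + m)*m = 4 - m*(9 + m))
N(-71) + S(-177) = (4 - 1*(-71)**2 - 9*(-71)) - 177*(60 - 177) = (4 - 1*5041 + 639) - 177*(-117) = (4 - 5041 + 639) + 20709 = -4398 + 20709 = 16311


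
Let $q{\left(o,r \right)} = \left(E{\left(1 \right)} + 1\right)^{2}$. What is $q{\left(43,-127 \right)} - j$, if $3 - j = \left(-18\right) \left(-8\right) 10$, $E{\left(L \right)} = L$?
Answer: $1441$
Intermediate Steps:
$q{\left(o,r \right)} = 4$ ($q{\left(o,r \right)} = \left(1 + 1\right)^{2} = 2^{2} = 4$)
$j = -1437$ ($j = 3 - \left(-18\right) \left(-8\right) 10 = 3 - 144 \cdot 10 = 3 - 1440 = -1437$)
$q{\left(43,-127 \right)} - j = 4 - -1437 = 4 + 1437 = 1441$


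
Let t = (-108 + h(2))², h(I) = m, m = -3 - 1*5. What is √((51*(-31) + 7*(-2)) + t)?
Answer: √11861 ≈ 108.91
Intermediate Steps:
m = -8 (m = -3 - 5 = -8)
h(I) = -8
t = 13456 (t = (-108 - 8)² = (-116)² = 13456)
√((51*(-31) + 7*(-2)) + t) = √((51*(-31) + 7*(-2)) + 13456) = √((-1581 - 14) + 13456) = √(-1595 + 13456) = √11861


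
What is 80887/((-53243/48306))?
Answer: -3907327422/53243 ≈ -73387.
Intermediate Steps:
80887/((-53243/48306)) = 80887/((-53243*1/48306)) = 80887/(-53243/48306) = 80887*(-48306/53243) = -3907327422/53243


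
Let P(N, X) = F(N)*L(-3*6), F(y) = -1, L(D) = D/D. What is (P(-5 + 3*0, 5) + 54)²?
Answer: 2809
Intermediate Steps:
L(D) = 1
P(N, X) = -1 (P(N, X) = -1*1 = -1)
(P(-5 + 3*0, 5) + 54)² = (-1 + 54)² = 53² = 2809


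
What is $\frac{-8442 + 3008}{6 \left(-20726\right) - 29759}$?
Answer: $\frac{418}{11855} \approx 0.035259$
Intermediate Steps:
$\frac{-8442 + 3008}{6 \left(-20726\right) - 29759} = - \frac{5434}{-124356 - 29759} = - \frac{5434}{-154115} = \left(-5434\right) \left(- \frac{1}{154115}\right) = \frac{418}{11855}$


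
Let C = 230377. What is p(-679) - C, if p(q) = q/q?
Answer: -230376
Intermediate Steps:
p(q) = 1
p(-679) - C = 1 - 1*230377 = 1 - 230377 = -230376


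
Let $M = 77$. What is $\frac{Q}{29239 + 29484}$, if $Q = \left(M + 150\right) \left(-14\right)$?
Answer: $- \frac{454}{8389} \approx -0.054119$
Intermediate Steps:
$Q = -3178$ ($Q = \left(77 + 150\right) \left(-14\right) = 227 \left(-14\right) = -3178$)
$\frac{Q}{29239 + 29484} = - \frac{3178}{29239 + 29484} = - \frac{3178}{58723} = \left(-3178\right) \frac{1}{58723} = - \frac{454}{8389}$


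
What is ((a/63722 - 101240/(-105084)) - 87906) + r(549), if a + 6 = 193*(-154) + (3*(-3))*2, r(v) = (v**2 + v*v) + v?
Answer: 431438360185622/837020331 ≈ 5.1545e+5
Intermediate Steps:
r(v) = v + 2*v**2 (r(v) = (v**2 + v**2) + v = 2*v**2 + v = v + 2*v**2)
a = -29746 (a = -6 + (193*(-154) + (3*(-3))*2) = -6 + (-29722 - 9*2) = -6 + (-29722 - 18) = -6 - 29740 = -29746)
((a/63722 - 101240/(-105084)) - 87906) + r(549) = ((-29746/63722 - 101240/(-105084)) - 87906) + 549*(1 + 2*549) = ((-29746*1/63722 - 101240*(-1/105084)) - 87906) + 549*(1 + 1098) = ((-14873/31861 + 25310/26271) - 87906) + 549*1099 = (415673327/837020331 - 87906) + 603351 = -73578693543559/837020331 + 603351 = 431438360185622/837020331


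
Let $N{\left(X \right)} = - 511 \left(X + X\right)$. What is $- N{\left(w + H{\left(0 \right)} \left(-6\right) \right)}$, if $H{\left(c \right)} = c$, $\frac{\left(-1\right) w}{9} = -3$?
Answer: $27594$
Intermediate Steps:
$w = 27$ ($w = \left(-9\right) \left(-3\right) = 27$)
$N{\left(X \right)} = - 1022 X$ ($N{\left(X \right)} = - 511 \cdot 2 X = - 1022 X$)
$- N{\left(w + H{\left(0 \right)} \left(-6\right) \right)} = - \left(-1022\right) \left(27 + 0 \left(-6\right)\right) = - \left(-1022\right) \left(27 + 0\right) = - \left(-1022\right) 27 = \left(-1\right) \left(-27594\right) = 27594$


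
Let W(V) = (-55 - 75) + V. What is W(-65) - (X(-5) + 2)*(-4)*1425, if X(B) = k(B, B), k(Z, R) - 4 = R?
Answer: 5505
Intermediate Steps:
k(Z, R) = 4 + R
X(B) = 4 + B
W(V) = -130 + V
W(-65) - (X(-5) + 2)*(-4)*1425 = (-130 - 65) - ((4 - 5) + 2)*(-4)*1425 = -195 - (-1 + 2)*(-4)*1425 = -195 - 1*(-4)*1425 = -195 - (-4)*1425 = -195 - 1*(-5700) = -195 + 5700 = 5505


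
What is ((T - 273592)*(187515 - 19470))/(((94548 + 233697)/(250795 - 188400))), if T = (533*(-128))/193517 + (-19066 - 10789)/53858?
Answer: -284747725350336755024245/32582031939634 ≈ -8.7394e+9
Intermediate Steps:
T = -1350265461/1488919798 (T = -68224*1/193517 - 29855*1/53858 = -68224/193517 - 4265/7694 = -1350265461/1488919798 ≈ -0.90688)
((T - 273592)*(187515 - 19470))/(((94548 + 233697)/(250795 - 188400))) = ((-1350265461/1488919798 - 273592)*(187515 - 19470))/(((94548 + 233697)/(250795 - 188400))) = (-407357895639877/1488919798*168045)/((328245/62395)) = -68454457572803130465/(1488919798*(328245*(1/62395))) = -68454457572803130465/(1488919798*65649/12479) = -68454457572803130465/1488919798*12479/65649 = -284747725350336755024245/32582031939634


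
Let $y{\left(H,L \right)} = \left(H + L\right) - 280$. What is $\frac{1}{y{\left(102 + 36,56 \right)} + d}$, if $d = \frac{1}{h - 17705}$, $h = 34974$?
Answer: $- \frac{17269}{1485133} \approx -0.011628$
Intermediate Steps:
$y{\left(H,L \right)} = -280 + H + L$
$d = \frac{1}{17269}$ ($d = \frac{1}{34974 - 17705} = \frac{1}{17269} \approx 5.7907 \cdot 10^{-5}$)
$\frac{1}{y{\left(102 + 36,56 \right)} + d} = \frac{1}{\left(-280 + \left(102 + 36\right) + 56\right) + \frac{1}{17269}} = \frac{1}{\left(-280 + 138 + 56\right) + \frac{1}{17269}} = \frac{1}{-86 + \frac{1}{17269}} = \frac{1}{- \frac{1485133}{17269}} = - \frac{17269}{1485133}$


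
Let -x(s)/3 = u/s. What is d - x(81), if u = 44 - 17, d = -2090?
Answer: -2089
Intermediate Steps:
u = 27
x(s) = -81/s
d - x(81) = -2090 - (-81)/81 = -2090 - 1*(-1) = -2090 + 1 = -2089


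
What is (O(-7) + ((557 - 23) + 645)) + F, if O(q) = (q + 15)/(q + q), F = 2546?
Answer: 26071/7 ≈ 3724.4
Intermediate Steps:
O(q) = (15 + q)/(2*q) (O(q) = (15 + q)/((2*q)) = (15 + q)*(1/(2*q)) = (15 + q)/(2*q))
(O(-7) + ((557 - 23) + 645)) + F = ((½)*(15 - 7)/(-7) + ((557 - 23) + 645)) + 2546 = ((½)*(-⅐)*8 + (534 + 645)) + 2546 = (-4/7 + 1179) + 2546 = 8249/7 + 2546 = 26071/7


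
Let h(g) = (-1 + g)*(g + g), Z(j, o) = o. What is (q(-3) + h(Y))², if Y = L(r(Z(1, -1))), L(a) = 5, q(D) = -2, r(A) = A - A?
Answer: 1444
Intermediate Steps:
r(A) = 0
Y = 5
h(g) = 2*g*(-1 + g) (h(g) = (-1 + g)*(2*g) = 2*g*(-1 + g))
(q(-3) + h(Y))² = (-2 + 2*5*(-1 + 5))² = (-2 + 2*5*4)² = (-2 + 40)² = 38² = 1444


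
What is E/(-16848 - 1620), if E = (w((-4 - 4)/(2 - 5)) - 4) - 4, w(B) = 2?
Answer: 1/3078 ≈ 0.00032489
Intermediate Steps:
E = -6 (E = (2 - 4) - 4 = -2 - 4 = -6)
E/(-16848 - 1620) = -6/(-16848 - 1620) = -6/(-18468) = -6*(-1/18468) = 1/3078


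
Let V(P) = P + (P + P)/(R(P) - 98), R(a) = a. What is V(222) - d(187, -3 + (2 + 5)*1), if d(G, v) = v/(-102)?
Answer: 356705/1581 ≈ 225.62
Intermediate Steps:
d(G, v) = -v/102 (d(G, v) = v*(-1/102) = -v/102)
V(P) = P + 2*P/(-98 + P) (V(P) = P + (P + P)/(P - 98) = P + (2*P)/(-98 + P) = P + 2*P/(-98 + P))
V(222) - d(187, -3 + (2 + 5)*1) = 222*(-96 + 222)/(-98 + 222) - (-1)*(-3 + (2 + 5)*1)/102 = 222*126/124 - (-1)*(-3 + 7*1)/102 = 222*(1/124)*126 - (-1)*(-3 + 7)/102 = 6993/31 - (-1)*4/102 = 6993/31 - 1*(-2/51) = 6993/31 + 2/51 = 356705/1581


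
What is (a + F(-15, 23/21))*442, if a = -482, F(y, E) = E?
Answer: -4463758/21 ≈ -2.1256e+5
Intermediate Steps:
(a + F(-15, 23/21))*442 = (-482 + 23/21)*442 = -10099/21*442 = -4463758/21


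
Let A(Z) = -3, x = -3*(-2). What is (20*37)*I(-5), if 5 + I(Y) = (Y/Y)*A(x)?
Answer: -5920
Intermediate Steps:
x = 6
I(Y) = -8 (I(Y) = -5 + (Y/Y)*(-3) = -5 + 1*(-3) = -5 - 3 = -8)
(20*37)*I(-5) = (20*37)*(-8) = 740*(-8) = -5920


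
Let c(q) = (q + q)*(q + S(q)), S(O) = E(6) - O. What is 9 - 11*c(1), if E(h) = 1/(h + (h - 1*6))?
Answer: 16/3 ≈ 5.3333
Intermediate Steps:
E(h) = 1/(-6 + 2*h) (E(h) = 1/(h + (h - 6)) = 1/(h + (-6 + h)) = 1/(-6 + 2*h))
S(O) = 1/6 - O (S(O) = 1/(2*(-3 + 6)) - O = (1/2)/3 - O = (1/2)*(1/3) - O = 1/6 - O)
c(q) = q/3 (c(q) = (q + q)*(q + (1/6 - q)) = (2*q)*(1/6) = q/3)
9 - 11*c(1) = 9 - 11/3 = 16/3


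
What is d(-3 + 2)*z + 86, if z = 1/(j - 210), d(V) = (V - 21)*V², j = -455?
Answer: 57212/665 ≈ 86.033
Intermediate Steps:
d(V) = V²*(-21 + V) (d(V) = (-21 + V)*V² = V²*(-21 + V))
z = -1/665 (z = 1/(-455 - 210) = 1/(-665) = -1/665 ≈ -0.0015038)
d(-3 + 2)*z + 86 = ((-3 + 2)²*(-21 + (-3 + 2)))*(-1/665) + 86 = ((-1)²*(-21 - 1))*(-1/665) + 86 = (1*(-22))*(-1/665) + 86 = -22*(-1/665) + 86 = 22/665 + 86 = 57212/665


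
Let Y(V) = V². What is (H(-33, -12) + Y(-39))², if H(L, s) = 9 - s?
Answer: 2377764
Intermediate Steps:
(H(-33, -12) + Y(-39))² = ((9 - 1*(-12)) + (-39)²)² = ((9 + 12) + 1521)² = (21 + 1521)² = 1542² = 2377764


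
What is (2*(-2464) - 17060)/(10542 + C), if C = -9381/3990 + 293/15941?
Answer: -24535749560/11760898497 ≈ -2.0862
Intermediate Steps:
C = -2603043/1115870 (C = -9381*1/3990 + 293*(1/15941) = -3127/1330 + 293/15941 = -2603043/1115870 ≈ -2.3327)
(2*(-2464) - 17060)/(10542 + C) = (2*(-2464) - 17060)/(10542 - 2603043/1115870) = (-4928 - 17060)/(11760898497/1115870) = -21988*1115870/11760898497 = -24535749560/11760898497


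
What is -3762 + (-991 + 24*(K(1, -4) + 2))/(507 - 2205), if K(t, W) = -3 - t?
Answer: -6386837/1698 ≈ -3761.4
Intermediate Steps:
-3762 + (-991 + 24*(K(1, -4) + 2))/(507 - 2205) = -3762 + (-991 + 24*((-3 - 1*1) + 2))/(507 - 2205) = -3762 + (-991 + 24*((-3 - 1) + 2))/(-1698) = -3762 + (-991 + 24*(-4 + 2))*(-1/1698) = -3762 + (-991 + 24*(-2))*(-1/1698) = -3762 + (-991 - 48)*(-1/1698) = -3762 - 1039*(-1/1698) = -3762 + 1039/1698 = -6386837/1698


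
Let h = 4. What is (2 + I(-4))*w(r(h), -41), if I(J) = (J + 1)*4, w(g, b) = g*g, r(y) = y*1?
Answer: -160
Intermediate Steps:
r(y) = y
w(g, b) = g**2
I(J) = 4 + 4*J (I(J) = (1 + J)*4 = 4 + 4*J)
(2 + I(-4))*w(r(h), -41) = (2 + (4 + 4*(-4)))*4**2 = (2 + (4 - 16))*16 = (2 - 12)*16 = -10*16 = -160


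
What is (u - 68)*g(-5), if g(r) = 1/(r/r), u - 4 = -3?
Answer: -67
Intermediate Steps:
u = 1 (u = 4 - 3 = 1)
g(r) = 1 (g(r) = 1/1 = 1*1 = 1)
(u - 68)*g(-5) = (1 - 68)*1 = -67*1 = -67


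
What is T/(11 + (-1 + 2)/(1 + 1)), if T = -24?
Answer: -48/23 ≈ -2.0870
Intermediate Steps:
T/(11 + (-1 + 2)/(1 + 1)) = -24/(11 + (-1 + 2)/(1 + 1)) = -24/(11 + 1/2) = -24/(23/2) = (2/23)*(-24) = -48/23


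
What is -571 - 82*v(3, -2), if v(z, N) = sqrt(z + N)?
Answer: -653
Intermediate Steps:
v(z, N) = sqrt(N + z)
-571 - 82*v(3, -2) = -571 - 82*sqrt(-2 + 3) = -571 - 82*sqrt(1) = -571 - 82 = -653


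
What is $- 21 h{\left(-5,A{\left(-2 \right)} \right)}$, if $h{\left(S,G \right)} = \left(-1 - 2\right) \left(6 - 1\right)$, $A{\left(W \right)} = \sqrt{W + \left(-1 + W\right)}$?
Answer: $315$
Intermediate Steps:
$A{\left(W \right)} = \sqrt{-1 + 2 W}$
$h{\left(S,G \right)} = -15$ ($h{\left(S,G \right)} = \left(-3\right) 5 = -15$)
$- 21 h{\left(-5,A{\left(-2 \right)} \right)} = \left(-21\right) \left(-15\right) = 315$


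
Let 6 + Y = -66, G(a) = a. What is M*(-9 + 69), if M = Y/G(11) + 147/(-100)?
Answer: -26451/55 ≈ -480.93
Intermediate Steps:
Y = -72 (Y = -6 - 66 = -72)
M = -8817/1100 (M = -72/11 + 147/(-100) = -72*1/11 + 147*(-1/100) = -72/11 - 147/100 = -8817/1100 ≈ -8.0155)
M*(-9 + 69) = -8817*(-9 + 69)/1100 = -8817/1100*60 = -26451/55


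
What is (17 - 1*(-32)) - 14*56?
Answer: -735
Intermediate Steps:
(17 - 1*(-32)) - 14*56 = (17 + 32) - 784 = 49 - 784 = -735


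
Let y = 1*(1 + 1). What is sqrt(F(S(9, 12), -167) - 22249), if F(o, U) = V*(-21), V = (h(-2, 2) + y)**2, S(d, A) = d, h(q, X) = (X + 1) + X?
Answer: I*sqrt(23278) ≈ 152.57*I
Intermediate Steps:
h(q, X) = 1 + 2*X (h(q, X) = (1 + X) + X = 1 + 2*X)
y = 2 (y = 1*2 = 2)
V = 49 (V = ((1 + 2*2) + 2)**2 = ((1 + 4) + 2)**2 = (5 + 2)**2 = 7**2 = 49)
F(o, U) = -1029 (F(o, U) = 49*(-21) = -1029)
sqrt(F(S(9, 12), -167) - 22249) = sqrt(-1029 - 22249) = sqrt(-23278) = I*sqrt(23278)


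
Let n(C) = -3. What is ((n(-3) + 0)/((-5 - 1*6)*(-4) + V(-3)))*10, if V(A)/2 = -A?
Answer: -⅗ ≈ -0.60000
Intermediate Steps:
V(A) = -2*A (V(A) = 2*(-A) = -2*A)
((n(-3) + 0)/((-5 - 1*6)*(-4) + V(-3)))*10 = ((-3 + 0)/((-5 - 1*6)*(-4) - 2*(-3)))*10 = -3/((-5 - 6)*(-4) + 6)*10 = -3/(-11*(-4) + 6)*10 = -3/(44 + 6)*10 = -3/50*10 = -⅗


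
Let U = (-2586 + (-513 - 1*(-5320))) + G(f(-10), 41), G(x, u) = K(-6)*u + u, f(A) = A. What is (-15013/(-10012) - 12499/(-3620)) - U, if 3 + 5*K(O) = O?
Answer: -1978210209/906086 ≈ -2183.2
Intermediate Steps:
K(O) = -⅗ + O/5
G(x, u) = -4*u/5 (G(x, u) = (-⅗ + (⅕)*(-6))*u + u = (-⅗ - 6/5)*u + u = -9*u/5 + u = -4*u/5)
U = 10941/5 (U = (-2586 + (-513 - 1*(-5320))) - ⅘*41 = (-2586 + (-513 + 5320)) - 164/5 = (-2586 + 4807) - 164/5 = 2221 - 164/5 = 10941/5 ≈ 2188.2)
(-15013/(-10012) - 12499/(-3620)) - U = (-15013/(-10012) - 12499/(-3620)) - 1*10941/5 = (-15013*(-1/10012) - 12499*(-1/3620)) - 10941/5 = (15013/10012 + 12499/3620) - 10941/5 = 22435881/4530430 - 10941/5 = -1978210209/906086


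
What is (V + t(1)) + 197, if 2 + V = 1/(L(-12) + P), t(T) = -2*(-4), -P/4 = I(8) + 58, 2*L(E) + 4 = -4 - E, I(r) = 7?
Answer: 52373/258 ≈ 203.00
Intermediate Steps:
L(E) = -4 - E/2 (L(E) = -2 + (-4 - E)/2 = -2 + (-2 - E/2) = -4 - E/2)
P = -260 (P = -4*(7 + 58) = -4*65 = -260)
t(T) = 8
V = -517/258 (V = -2 + 1/((-4 - ½*(-12)) - 260) = -2 + 1/((-4 + 6) - 260) = -2 + 1/(2 - 260) = -2 + 1/(-258) = -2 - 1/258 = -517/258 ≈ -2.0039)
(V + t(1)) + 197 = (-517/258 + 8) + 197 = 1547/258 + 197 = 52373/258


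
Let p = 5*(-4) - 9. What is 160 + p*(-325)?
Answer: 9585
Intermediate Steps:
p = -29 (p = -20 - 9 = -29)
160 + p*(-325) = 160 - 29*(-325) = 160 + 9425 = 9585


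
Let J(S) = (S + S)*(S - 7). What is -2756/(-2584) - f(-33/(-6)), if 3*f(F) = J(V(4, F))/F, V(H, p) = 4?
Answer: 17915/7106 ≈ 2.5211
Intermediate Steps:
J(S) = 2*S*(-7 + S) (J(S) = (2*S)*(-7 + S) = 2*S*(-7 + S))
f(F) = -8/F (f(F) = ((2*4*(-7 + 4))/F)/3 = ((2*4*(-3))/F)/3 = (-24/F)/3 = -8/F)
-2756/(-2584) - f(-33/(-6)) = -2756/(-2584) - (-8)/((-33/(-6))) = -2756*(-1/2584) - (-8)/((-33*(-1)/6)) = 689/646 - (-8)/((-1*(-11/2))) = 689/646 - (-8)/11/2 = 689/646 - (-8)*2/11 = 689/646 - 1*(-16/11) = 689/646 + 16/11 = 17915/7106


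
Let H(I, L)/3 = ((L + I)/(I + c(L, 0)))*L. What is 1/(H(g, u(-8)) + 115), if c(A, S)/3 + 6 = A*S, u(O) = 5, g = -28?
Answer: 2/245 ≈ 0.0081633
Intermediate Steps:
c(A, S) = -18 + 3*A*S (c(A, S) = -18 + 3*(A*S) = -18 + 3*A*S)
H(I, L) = 3*L*(I + L)/(-18 + I) (H(I, L) = 3*(((L + I)/(I + (-18 + 3*L*0)))*L) = 3*(((I + L)/(I + (-18 + 0)))*L) = 3*(((I + L)/(I - 18))*L) = 3*(((I + L)/(-18 + I))*L) = 3*(L*(I + L)/(-18 + I)) = 3*L*(I + L)/(-18 + I))
1/(H(g, u(-8)) + 115) = 1/(3*5*(-28 + 5)/(-18 - 28) + 115) = 1/(3*5*(-23)/(-46) + 115) = 1/(3*5*(-1/46)*(-23) + 115) = 1/(15/2 + 115) = 1/(245/2) = 2/245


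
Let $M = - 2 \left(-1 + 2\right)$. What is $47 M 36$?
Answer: $-3384$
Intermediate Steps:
$M = -2$ ($M = \left(-2\right) 1 = -2$)
$47 M 36 = 47 \left(-2\right) 36 = \left(-94\right) 36 = -3384$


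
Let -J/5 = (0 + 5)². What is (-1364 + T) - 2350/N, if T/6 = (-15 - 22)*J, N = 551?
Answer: 14536336/551 ≈ 26382.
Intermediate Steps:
J = -125 (J = -5*(0 + 5)² = -5*5² = -5*25 = -125)
T = 27750 (T = 6*((-15 - 22)*(-125)) = 6*(-37*(-125)) = 6*4625 = 27750)
(-1364 + T) - 2350/N = (-1364 + 27750) - 2350/551 = 26386 - 2350*1/551 = 26386 - 2350/551 = 14536336/551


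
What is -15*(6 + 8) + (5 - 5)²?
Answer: -210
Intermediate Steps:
-15*(6 + 8) + (5 - 5)² = -15*14 + 0² = -210 + 0 = -210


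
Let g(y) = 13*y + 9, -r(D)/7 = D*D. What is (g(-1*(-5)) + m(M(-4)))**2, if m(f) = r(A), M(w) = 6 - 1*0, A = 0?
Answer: 5476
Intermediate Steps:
r(D) = -7*D**2 (r(D) = -7*D*D = -7*D**2)
M(w) = 6 (M(w) = 6 + 0 = 6)
m(f) = 0 (m(f) = -7*0**2 = -7*0 = 0)
g(y) = 9 + 13*y
(g(-1*(-5)) + m(M(-4)))**2 = ((9 + 13*(-1*(-5))) + 0)**2 = ((9 + 13*5) + 0)**2 = ((9 + 65) + 0)**2 = (74 + 0)**2 = 74**2 = 5476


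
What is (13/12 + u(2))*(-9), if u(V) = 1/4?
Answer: -12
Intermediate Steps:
u(V) = ¼ (u(V) = 1*(¼) = ¼)
(13/12 + u(2))*(-9) = (13/12 + ¼)*(-9) = (4/3)*(-9) = -12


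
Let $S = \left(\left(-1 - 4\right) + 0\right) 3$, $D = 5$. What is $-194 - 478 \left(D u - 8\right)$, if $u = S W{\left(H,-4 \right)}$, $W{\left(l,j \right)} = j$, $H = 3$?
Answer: $-139770$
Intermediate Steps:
$S = -15$ ($S = \left(-5 + 0\right) 3 = \left(-5\right) 3 = -15$)
$u = 60$ ($u = \left(-15\right) \left(-4\right) = 60$)
$-194 - 478 \left(D u - 8\right) = -194 - 478 \left(5 \cdot 60 - 8\right) = -194 - 478 \left(300 - 8\right) = -194 - 139576 = -139770$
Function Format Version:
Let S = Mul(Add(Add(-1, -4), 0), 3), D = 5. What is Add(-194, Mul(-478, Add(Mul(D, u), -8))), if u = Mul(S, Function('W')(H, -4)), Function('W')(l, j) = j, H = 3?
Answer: -139770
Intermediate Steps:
S = -15 (S = Mul(Add(-5, 0), 3) = Mul(-5, 3) = -15)
u = 60 (u = Mul(-15, -4) = 60)
Add(-194, Mul(-478, Add(Mul(D, u), -8))) = Add(-194, Mul(-478, Add(Mul(5, 60), -8))) = Add(-194, Mul(-478, Add(300, -8))) = Add(-194, Mul(-478, 292)) = Add(-194, -139576) = -139770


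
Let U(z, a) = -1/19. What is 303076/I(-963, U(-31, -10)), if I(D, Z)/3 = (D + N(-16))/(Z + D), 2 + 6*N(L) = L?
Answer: 396120332/3933 ≈ 1.0072e+5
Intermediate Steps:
N(L) = -⅓ + L/6
U(z, a) = -1/19 (U(z, a) = -1*1/19 = -1/19)
I(D, Z) = 3*(-3 + D)/(D + Z) (I(D, Z) = 3*((D + (-⅓ + (⅙)*(-16)))/(Z + D)) = 3*((D + (-⅓ - 8/3))/(D + Z)) = 3*((D - 3)/(D + Z)) = 3*((-3 + D)/(D + Z)) = 3*(-3 + D)/(D + Z))
303076/I(-963, U(-31, -10)) = 303076/((3*(-3 - 963)/(-963 - 1/19))) = 303076/((3*(-966)/(-18298/19))) = 303076/((3*(-19/18298)*(-966))) = 303076/(3933/1307) = 303076*(1307/3933) = 396120332/3933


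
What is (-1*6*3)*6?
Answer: -108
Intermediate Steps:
(-1*6*3)*6 = -6*3*6 = -18*6 = -108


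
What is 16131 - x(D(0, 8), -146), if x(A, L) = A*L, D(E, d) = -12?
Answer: 14379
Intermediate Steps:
16131 - x(D(0, 8), -146) = 16131 - (-12)*(-146) = 16131 - 1*1752 = 16131 - 1752 = 14379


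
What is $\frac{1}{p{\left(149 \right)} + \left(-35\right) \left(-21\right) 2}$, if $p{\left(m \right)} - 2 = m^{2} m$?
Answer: $\frac{1}{3309421} \approx 3.0217 \cdot 10^{-7}$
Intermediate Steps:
$p{\left(m \right)} = 2 + m^{3}$ ($p{\left(m \right)} = 2 + m^{2} m = 2 + m^{3}$)
$\frac{1}{p{\left(149 \right)} + \left(-35\right) \left(-21\right) 2} = \frac{1}{\left(2 + 149^{3}\right) + \left(-35\right) \left(-21\right) 2} = \frac{1}{\left(2 + 3307949\right) + 735 \cdot 2} = \frac{1}{3307951 + 1470} = \frac{1}{3309421}$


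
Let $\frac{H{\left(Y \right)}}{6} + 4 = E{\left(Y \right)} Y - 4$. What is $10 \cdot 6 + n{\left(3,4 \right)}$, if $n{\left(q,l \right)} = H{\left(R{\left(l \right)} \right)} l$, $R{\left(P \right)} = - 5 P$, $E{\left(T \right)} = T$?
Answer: $9468$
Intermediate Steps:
$H{\left(Y \right)} = -48 + 6 Y^{2}$ ($H{\left(Y \right)} = -24 + 6 \left(Y Y - 4\right) = -24 + 6 \left(Y^{2} - 4\right) = -24 + 6 \left(-4 + Y^{2}\right) = -24 + \left(-24 + 6 Y^{2}\right) = -48 + 6 Y^{2}$)
$n{\left(q,l \right)} = l \left(-48 + 150 l^{2}\right)$ ($n{\left(q,l \right)} = \left(-48 + 6 \left(- 5 l\right)^{2}\right) l = \left(-48 + 6 \cdot 25 l^{2}\right) l = \left(-48 + 150 l^{2}\right) l = l \left(-48 + 150 l^{2}\right)$)
$10 \cdot 6 + n{\left(3,4 \right)} = 10 \cdot 6 + \left(\left(-48\right) 4 + 150 \cdot 4^{3}\right) = 60 + \left(-192 + 150 \cdot 64\right) = 60 + \left(-192 + 9600\right) = 60 + 9408 = 9468$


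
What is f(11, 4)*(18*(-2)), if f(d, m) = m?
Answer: -144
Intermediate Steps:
f(11, 4)*(18*(-2)) = 4*(18*(-2)) = 4*(-36) = -144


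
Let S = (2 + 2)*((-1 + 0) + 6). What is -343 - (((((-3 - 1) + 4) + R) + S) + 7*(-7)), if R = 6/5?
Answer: -1576/5 ≈ -315.20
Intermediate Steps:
S = 20 (S = 4*(-1 + 6) = 4*5 = 20)
R = 6/5 (R = 6*(1/5) = 6/5 ≈ 1.2000)
-343 - (((((-3 - 1) + 4) + R) + S) + 7*(-7)) = -343 - (((((-3 - 1) + 4) + 6/5) + 20) + 7*(-7)) = -343 - ((((-4 + 4) + 6/5) + 20) - 49) = -343 - (((0 + 6/5) + 20) - 49) = -343 - ((6/5 + 20) - 49) = -343 - (106/5 - 49) = -343 - 1*(-139/5) = -343 + 139/5 = -1576/5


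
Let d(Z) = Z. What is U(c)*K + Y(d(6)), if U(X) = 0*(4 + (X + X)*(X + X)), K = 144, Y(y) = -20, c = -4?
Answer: -20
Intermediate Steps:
U(X) = 0 (U(X) = 0*(4 + (2*X)*(2*X)) = 0*(4 + 4*X²) = 0)
U(c)*K + Y(d(6)) = 0*144 - 20 = 0 - 20 = -20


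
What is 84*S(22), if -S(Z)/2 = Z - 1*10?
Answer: -2016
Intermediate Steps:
S(Z) = 20 - 2*Z (S(Z) = -2*(Z - 1*10) = -2*(Z - 10) = -2*(-10 + Z) = 20 - 2*Z)
84*S(22) = 84*(20 - 2*22) = 84*(20 - 44) = 84*(-24) = -2016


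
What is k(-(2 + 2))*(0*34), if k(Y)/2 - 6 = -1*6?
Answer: 0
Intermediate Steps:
k(Y) = 0 (k(Y) = 12 + 2*(-1*6) = 12 + 2*(-6) = 12 - 12 = 0)
k(-(2 + 2))*(0*34) = 0*(0*34) = 0*0 = 0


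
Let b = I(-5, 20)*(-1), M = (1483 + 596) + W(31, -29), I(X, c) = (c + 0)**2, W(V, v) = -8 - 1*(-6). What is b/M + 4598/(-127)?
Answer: -9600846/263779 ≈ -36.397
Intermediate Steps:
W(V, v) = -2 (W(V, v) = -8 + 6 = -2)
I(X, c) = c**2
M = 2077 (M = (1483 + 596) - 2 = 2079 - 2 = 2077)
b = -400 (b = 20**2*(-1) = 400*(-1) = -400)
b/M + 4598/(-127) = -400/2077 + 4598/(-127) = -400*1/2077 + 4598*(-1/127) = -400/2077 - 4598/127 = -9600846/263779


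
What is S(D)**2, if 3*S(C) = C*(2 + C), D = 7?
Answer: 441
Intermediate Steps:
S(C) = C*(2 + C)/3 (S(C) = (C*(2 + C))/3 = C*(2 + C)/3)
S(D)**2 = ((1/3)*7*(2 + 7))**2 = ((1/3)*7*9)**2 = 21**2 = 441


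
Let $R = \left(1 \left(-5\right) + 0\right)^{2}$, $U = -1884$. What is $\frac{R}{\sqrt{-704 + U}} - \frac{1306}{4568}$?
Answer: $- \frac{653}{2284} - \frac{25 i \sqrt{647}}{1294} \approx -0.2859 - 0.49143 i$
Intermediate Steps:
$R = 25$ ($R = \left(-5 + 0\right)^{2} = \left(-5\right)^{2} = 25$)
$\frac{R}{\sqrt{-704 + U}} - \frac{1306}{4568} = \frac{25}{\sqrt{-704 - 1884}} - \frac{1306}{4568} = \frac{25}{\sqrt{-2588}} - \frac{653}{2284} = \frac{25}{2 i \sqrt{647}} - \frac{653}{2284} = 25 \left(- \frac{i \sqrt{647}}{1294}\right) - \frac{653}{2284} = - \frac{25 i \sqrt{647}}{1294} - \frac{653}{2284} = - \frac{653}{2284} - \frac{25 i \sqrt{647}}{1294}$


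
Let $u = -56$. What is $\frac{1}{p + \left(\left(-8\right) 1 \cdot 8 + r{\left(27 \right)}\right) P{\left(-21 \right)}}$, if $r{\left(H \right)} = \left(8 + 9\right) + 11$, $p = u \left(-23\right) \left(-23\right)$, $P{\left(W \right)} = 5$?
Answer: $- \frac{1}{29804} \approx -3.3553 \cdot 10^{-5}$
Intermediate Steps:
$p = -29624$ ($p = \left(-56\right) \left(-23\right) \left(-23\right) = 1288 \left(-23\right) = -29624$)
$r{\left(H \right)} = 28$ ($r{\left(H \right)} = 17 + 11 = 28$)
$\frac{1}{p + \left(\left(-8\right) 1 \cdot 8 + r{\left(27 \right)}\right) P{\left(-21 \right)}} = \frac{1}{-29624 + \left(\left(-8\right) 1 \cdot 8 + 28\right) 5} = \frac{1}{-29624 + \left(\left(-8\right) 8 + 28\right) 5} = \frac{1}{-29624 + \left(-64 + 28\right) 5} = \frac{1}{-29624 - 180} = \frac{1}{-29804} = - \frac{1}{29804}$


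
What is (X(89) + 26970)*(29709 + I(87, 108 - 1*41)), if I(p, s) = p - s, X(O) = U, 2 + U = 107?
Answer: 804912675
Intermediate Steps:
U = 105 (U = -2 + 107 = 105)
X(O) = 105
(X(89) + 26970)*(29709 + I(87, 108 - 1*41)) = (105 + 26970)*(29709 + (87 - (108 - 1*41))) = 27075*(29709 + (87 - (108 - 41))) = 27075*(29709 + (87 - 1*67)) = 27075*(29709 + (87 - 67)) = 27075*(29709 + 20) = 27075*29729 = 804912675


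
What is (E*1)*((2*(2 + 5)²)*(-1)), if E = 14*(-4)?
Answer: 5488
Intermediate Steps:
E = -56
(E*1)*((2*(2 + 5)²)*(-1)) = (-56*1)*((2*(2 + 5)²)*(-1)) = -56*2*7²*(-1) = -56*2*49*(-1) = -5488*(-1) = -56*(-98) = 5488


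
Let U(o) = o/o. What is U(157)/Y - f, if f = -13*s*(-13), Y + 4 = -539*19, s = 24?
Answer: -41553721/10245 ≈ -4056.0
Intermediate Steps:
U(o) = 1
Y = -10245 (Y = -4 - 539*19 = -4 - 10241 = -10245)
f = 4056 (f = -13*24*(-13) = -312*(-13) = 4056)
U(157)/Y - f = 1/(-10245) - 1*4056 = 1*(-1/10245) - 4056 = -1/10245 - 4056 = -41553721/10245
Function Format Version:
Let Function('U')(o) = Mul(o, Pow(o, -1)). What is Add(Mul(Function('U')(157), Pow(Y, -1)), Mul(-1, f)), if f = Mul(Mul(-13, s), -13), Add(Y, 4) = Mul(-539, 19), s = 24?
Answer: Rational(-41553721, 10245) ≈ -4056.0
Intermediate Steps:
Function('U')(o) = 1
Y = -10245 (Y = Add(-4, Mul(-539, 19)) = Add(-4, -10241) = -10245)
f = 4056 (f = Mul(Mul(-13, 24), -13) = Mul(-312, -13) = 4056)
Add(Mul(Function('U')(157), Pow(Y, -1)), Mul(-1, f)) = Add(Mul(1, Pow(-10245, -1)), Mul(-1, 4056)) = Add(Mul(1, Rational(-1, 10245)), -4056) = Add(Rational(-1, 10245), -4056) = Rational(-41553721, 10245)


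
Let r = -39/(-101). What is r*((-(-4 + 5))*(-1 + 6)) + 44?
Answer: 4249/101 ≈ 42.069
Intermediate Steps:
r = 39/101 (r = -39*(-1/101) = 39/101 ≈ 0.38614)
r*((-(-4 + 5))*(-1 + 6)) + 44 = 39*((-(-4 + 5))*(-1 + 6))/101 + 44 = 39*(-1*1*5)/101 + 44 = 39*(-1*5)/101 + 44 = (39/101)*(-5) + 44 = -195/101 + 44 = 4249/101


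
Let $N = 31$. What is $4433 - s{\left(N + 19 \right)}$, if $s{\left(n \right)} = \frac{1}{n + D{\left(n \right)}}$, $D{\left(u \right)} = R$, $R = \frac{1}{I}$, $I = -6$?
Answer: $\frac{1325461}{299} \approx 4433.0$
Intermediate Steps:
$R = - \frac{1}{6}$ ($R = \frac{1}{-6} = - \frac{1}{6} \approx -0.16667$)
$D{\left(u \right)} = - \frac{1}{6}$
$s{\left(n \right)} = \frac{1}{- \frac{1}{6} + n}$ ($s{\left(n \right)} = \frac{1}{n - \frac{1}{6}} = \frac{1}{- \frac{1}{6} + n}$)
$4433 - s{\left(N + 19 \right)} = 4433 - \frac{6}{-1 + 6 \left(31 + 19\right)} = 4433 - \frac{6}{-1 + 6 \cdot 50} = 4433 - \frac{6}{-1 + 300} = 4433 - \frac{6}{299} = \frac{1325461}{299}$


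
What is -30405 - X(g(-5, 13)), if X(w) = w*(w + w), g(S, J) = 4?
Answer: -30437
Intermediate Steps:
X(w) = 2*w² (X(w) = w*(2*w) = 2*w²)
-30405 - X(g(-5, 13)) = -30405 - 2*4² = -30405 - 2*16 = -30405 - 1*32 = -30405 - 32 = -30437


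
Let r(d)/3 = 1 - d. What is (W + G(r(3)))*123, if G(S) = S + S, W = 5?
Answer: -861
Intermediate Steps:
r(d) = 3 - 3*d (r(d) = 3*(1 - d) = 3 - 3*d)
G(S) = 2*S
(W + G(r(3)))*123 = (5 + 2*(3 - 3*3))*123 = (5 + 2*(3 - 9))*123 = (5 + 2*(-6))*123 = (5 - 12)*123 = -7*123 = -861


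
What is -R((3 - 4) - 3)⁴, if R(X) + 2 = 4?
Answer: -16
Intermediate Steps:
R(X) = 2 (R(X) = -2 + 4 = 2)
-R((3 - 4) - 3)⁴ = -1*2⁴ = -1*16 = -16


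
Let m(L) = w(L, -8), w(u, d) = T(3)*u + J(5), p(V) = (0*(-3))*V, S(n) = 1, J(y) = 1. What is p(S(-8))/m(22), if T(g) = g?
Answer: 0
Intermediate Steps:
p(V) = 0 (p(V) = 0*V = 0)
w(u, d) = 1 + 3*u (w(u, d) = 3*u + 1 = 1 + 3*u)
m(L) = 1 + 3*L
p(S(-8))/m(22) = 0/(1 + 3*22) = 0/(1 + 66) = 0/67 = 0*(1/67) = 0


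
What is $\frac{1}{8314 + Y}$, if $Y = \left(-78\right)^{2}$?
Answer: $\frac{1}{14398} \approx 6.9454 \cdot 10^{-5}$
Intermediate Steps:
$Y = 6084$
$\frac{1}{8314 + Y} = \frac{1}{8314 + 6084} = \frac{1}{14398}$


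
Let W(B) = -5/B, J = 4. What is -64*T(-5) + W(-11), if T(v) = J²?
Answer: -11259/11 ≈ -1023.5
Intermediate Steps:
T(v) = 16 (T(v) = 4² = 16)
-64*T(-5) + W(-11) = -64*16 - 5/(-11) = -1024 - 5*(-1/11) = -1024 + 5/11 = -11259/11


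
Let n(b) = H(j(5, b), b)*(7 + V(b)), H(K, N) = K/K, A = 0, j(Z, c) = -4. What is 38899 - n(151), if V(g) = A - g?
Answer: 39043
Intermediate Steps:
H(K, N) = 1
V(g) = -g (V(g) = 0 - g = -g)
n(b) = 7 - b (n(b) = 1*(7 - b) = 7 - b)
38899 - n(151) = 38899 - (7 - 1*151) = 38899 - (7 - 151) = 38899 - 1*(-144) = 38899 + 144 = 39043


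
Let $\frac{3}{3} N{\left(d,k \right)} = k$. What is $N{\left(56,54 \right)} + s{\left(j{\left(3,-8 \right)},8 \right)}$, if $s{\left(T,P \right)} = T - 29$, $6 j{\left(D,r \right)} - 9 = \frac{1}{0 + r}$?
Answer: $\frac{1271}{48} \approx 26.479$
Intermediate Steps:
$j{\left(D,r \right)} = \frac{3}{2} + \frac{1}{6 r}$ ($j{\left(D,r \right)} = \frac{3}{2} + \frac{1}{6 \left(0 + r\right)} = \frac{3}{2} + \frac{1}{6 r}$)
$N{\left(d,k \right)} = k$
$s{\left(T,P \right)} = -29 + T$
$N{\left(56,54 \right)} + s{\left(j{\left(3,-8 \right)},8 \right)} = 54 - \left(29 - \frac{1 + 9 \left(-8\right)}{6 \left(-8\right)}\right) = 54 - \left(29 + \frac{1 - 72}{48}\right) = 54 - \left(29 + \frac{1}{48} \left(-71\right)\right) = 54 + \left(-29 + \frac{71}{48}\right) = 54 - \frac{1321}{48} = \frac{1271}{48}$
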